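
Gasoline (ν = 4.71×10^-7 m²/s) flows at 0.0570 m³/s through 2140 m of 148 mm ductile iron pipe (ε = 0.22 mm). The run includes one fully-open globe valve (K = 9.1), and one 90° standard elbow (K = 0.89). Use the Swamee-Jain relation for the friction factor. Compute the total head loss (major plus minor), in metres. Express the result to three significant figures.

V = 4Q/(πD²) = 3.313 m/s; V²/2g = 0.5595 m
Re = 1.04×10^6, ε/D = 0.00149 → f = 0.02198 (Swamee-Jain)
Major: h_f = f(L/D)·V²/2g = 0.02198·14459·0.5595 = 177.8 m
Minor: ΣK = 9.99; h_m = ΣK·V²/2g = 5.590 m
Total H_L = 177.8 + 5.590 = 183.4 m

H_L ≈ 183 m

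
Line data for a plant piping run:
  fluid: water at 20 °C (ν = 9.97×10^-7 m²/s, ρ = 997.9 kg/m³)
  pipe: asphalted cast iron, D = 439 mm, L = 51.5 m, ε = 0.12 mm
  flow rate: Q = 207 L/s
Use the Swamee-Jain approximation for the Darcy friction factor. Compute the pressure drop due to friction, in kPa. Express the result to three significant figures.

V = 4Q/(πD²) = 4·0.207/(π·0.439²) = 1.368 m/s
Re = VD/ν = 1.368·0.439/9.97×10^-7 = 6.02×10^5 → turbulent
ε/D = 0.12/439 = 2.73×10^-4
Swamee-Jain: f = 0.01595
h_f = f(L/D)V²/(2g) = 0.01595·(51.5/0.439)·1.368²/(2·9.81) = 0.1784 m
Δp = ρg·h_f = 997.9·9.81·0.1784 = 1.746 kPa

Δp ≈ 1.75 kPa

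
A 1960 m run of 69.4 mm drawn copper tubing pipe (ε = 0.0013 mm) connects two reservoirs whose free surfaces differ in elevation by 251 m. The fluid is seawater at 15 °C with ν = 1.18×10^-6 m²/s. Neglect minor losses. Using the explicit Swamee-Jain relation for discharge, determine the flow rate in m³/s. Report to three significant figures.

Q ≈ 0.0125 m³/s

Swamee-Jain (Type II): Q = -0.965·√(gD⁵h_f/L)·ln[ε/(3.7D) + √(3.17ν²L/(gD³h_f))]
√(gD⁵h_f/L) = √(9.81·0.0694⁵·251/1960) = 0.001422
ε/(3.7D) = 5.06×10^-6; √(3.17ν²L/(gD³h_f)) = 1.03×10^-4
Q = -0.965·0.001422·ln(1.076×10^-4) = 0.01254 m³/s
Check: V = 3.31 m/s, Re = 1.95×10^5, f = 0.01578, h_f = 250 m ≈ 251 m ✓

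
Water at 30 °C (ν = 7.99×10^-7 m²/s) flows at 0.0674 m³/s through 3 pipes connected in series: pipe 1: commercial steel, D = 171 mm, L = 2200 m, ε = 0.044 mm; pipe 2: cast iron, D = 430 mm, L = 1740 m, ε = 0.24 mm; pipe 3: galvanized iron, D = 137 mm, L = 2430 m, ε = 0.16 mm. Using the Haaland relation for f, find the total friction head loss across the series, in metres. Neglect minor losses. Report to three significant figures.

Pipe 1: V = 2.935 m/s, Re = 6.28×10^5, ε/D = 2.57×10^-4, f = 0.01557, h_1 = f(L/D)V²/2g = 87.91 m
Pipe 2: V = 0.4641 m/s, Re = 2.50×10^5, ε/D = 5.58×10^-4, f = 0.01862, h_2 = f(L/D)V²/2g = 0.8274 m
Pipe 3: V = 4.572 m/s, Re = 7.84×10^5, ε/D = 0.00117, f = 0.02074, h_3 = f(L/D)V²/2g = 392.0 m
Series → Q common, losses add: H = Σh = 480.8 m

H ≈ 481 m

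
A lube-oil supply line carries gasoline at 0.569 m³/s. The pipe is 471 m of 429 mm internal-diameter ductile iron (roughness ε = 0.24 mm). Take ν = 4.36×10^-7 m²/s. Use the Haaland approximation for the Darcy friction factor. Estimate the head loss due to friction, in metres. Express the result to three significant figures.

h_f ≈ 15.0 m

V = 4Q/(πD²) = 4·0.569/(π·0.429²) = 3.936 m/s
Re = VD/ν = 3.936·0.429/4.36×10^-7 = 3.87×10^6 → turbulent
ε/D = 0.24/429 = 5.59×10^-4
Haaland: f = 0.01727
h_f = f(L/D)V²/(2g) = 0.01727·(471/0.429)·3.936²/(2·9.81) = 14.98 m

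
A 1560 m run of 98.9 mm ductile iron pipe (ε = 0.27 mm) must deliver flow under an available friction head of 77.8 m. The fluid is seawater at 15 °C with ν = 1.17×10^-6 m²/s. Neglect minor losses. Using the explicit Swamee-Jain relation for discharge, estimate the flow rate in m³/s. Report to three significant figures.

Swamee-Jain (Type II): Q = -0.965·√(gD⁵h_f/L)·ln[ε/(3.7D) + √(3.17ν²L/(gD³h_f))]
√(gD⁵h_f/L) = √(9.81·0.0989⁵·77.8/1560) = 0.002152
ε/(3.7D) = 7.38×10^-4; √(3.17ν²L/(gD³h_f)) = 9.58×10^-5
Q = -0.965·0.002152·ln(8.336×10^-4) = 0.01472 m³/s
Check: V = 1.92 m/s, Re = 1.62×10^5, f = 0.02656, h_f = 78.4 m ≈ 77.8 m ✓

Q ≈ 0.0147 m³/s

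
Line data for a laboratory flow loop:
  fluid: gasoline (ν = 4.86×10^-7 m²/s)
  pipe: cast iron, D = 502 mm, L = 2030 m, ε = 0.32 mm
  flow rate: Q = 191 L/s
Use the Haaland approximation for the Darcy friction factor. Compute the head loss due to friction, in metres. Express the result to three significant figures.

h_f ≈ 3.47 m

V = 4Q/(πD²) = 4·0.191/(π·0.502²) = 0.9650 m/s
Re = VD/ν = 0.9650·0.502/4.86×10^-7 = 9.97×10^5 → turbulent
ε/D = 0.32/502 = 6.37×10^-4
Haaland: f = 0.01805
h_f = f(L/D)V²/(2g) = 0.01805·(2030/0.502)·0.9650²/(2·9.81) = 3.465 m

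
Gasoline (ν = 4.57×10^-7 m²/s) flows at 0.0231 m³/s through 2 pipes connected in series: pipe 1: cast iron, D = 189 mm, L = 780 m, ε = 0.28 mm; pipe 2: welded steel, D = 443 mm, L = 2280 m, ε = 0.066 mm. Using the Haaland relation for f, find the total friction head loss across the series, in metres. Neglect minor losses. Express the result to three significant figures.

H ≈ 3.28 m

Pipe 1: V = 0.8234 m/s, Re = 3.41×10^5, ε/D = 0.00148, f = 0.02228, h_1 = f(L/D)V²/2g = 3.177 m
Pipe 2: V = 0.1499 m/s, Re = 1.45×10^5, ε/D = 1.49×10^-4, f = 0.01736, h_2 = f(L/D)V²/2g = 0.1023 m
Series → Q common, losses add: H = Σh = 3.279 m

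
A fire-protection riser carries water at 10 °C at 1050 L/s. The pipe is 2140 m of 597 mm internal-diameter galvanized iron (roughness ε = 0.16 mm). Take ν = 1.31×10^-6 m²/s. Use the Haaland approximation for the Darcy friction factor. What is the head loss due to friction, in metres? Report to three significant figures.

V = 4Q/(πD²) = 4·1.05/(π·0.597²) = 3.751 m/s
Re = VD/ν = 3.751·0.597/1.31×10^-6 = 1.71×10^6 → turbulent
ε/D = 0.16/597 = 2.68×10^-4
Haaland: f = 0.01503
h_f = f(L/D)V²/(2g) = 0.01503·(2140/0.597)·3.751²/(2·9.81) = 38.64 m

h_f ≈ 38.6 m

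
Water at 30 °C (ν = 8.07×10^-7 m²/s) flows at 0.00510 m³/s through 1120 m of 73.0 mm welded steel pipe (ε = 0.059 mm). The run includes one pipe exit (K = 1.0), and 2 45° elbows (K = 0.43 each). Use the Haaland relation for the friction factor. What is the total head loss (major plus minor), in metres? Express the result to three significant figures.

H_L ≈ 24.6 m

V = 4Q/(πD²) = 1.219 m/s; V²/2g = 0.07568 m
Re = 1.10×10^5, ε/D = 8.08×10^-4 → f = 0.02108 (Haaland)
Major: h_f = f(L/D)·V²/2g = 0.02108·15342·0.07568 = 24.47 m
Minor: ΣK = 1.86; h_m = ΣK·V²/2g = 0.1408 m
Total H_L = 24.47 + 0.1408 = 24.61 m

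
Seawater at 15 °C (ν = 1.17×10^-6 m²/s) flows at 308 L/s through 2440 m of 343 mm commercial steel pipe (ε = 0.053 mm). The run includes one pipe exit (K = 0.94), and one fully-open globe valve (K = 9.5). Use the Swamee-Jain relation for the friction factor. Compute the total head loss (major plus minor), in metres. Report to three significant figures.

V = 4Q/(πD²) = 3.333 m/s; V²/2g = 0.5663 m
Re = 9.77×10^5, ε/D = 1.55×10^-4 → f = 0.01426 (Swamee-Jain)
Major: h_f = f(L/D)·V²/2g = 0.01426·7114·0.5663 = 57.46 m
Minor: ΣK = 10.4; h_m = ΣK·V²/2g = 5.912 m
Total H_L = 57.46 + 5.912 = 63.37 m

H_L ≈ 63.4 m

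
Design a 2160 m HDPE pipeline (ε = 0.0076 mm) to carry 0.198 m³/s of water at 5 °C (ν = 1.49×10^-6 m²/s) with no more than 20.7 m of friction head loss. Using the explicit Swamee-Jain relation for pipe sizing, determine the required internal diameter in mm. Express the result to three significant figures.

D ≈ 344 mm

Swamee-Jain (Type III): D = 0.66·[ε^1.25·(LQ²/(gh_f))^4.75 + ν·Q^9.4·(L/(gh_f))^5.2]^0.04
LQ²/(gh_f) = 0.4170; L/(gh_f) = 10.64
Term 1 = ε^1.25·(…)^4.75 = 6.26×10^-9; Term 2 = ν·Q^9.4·(…)^5.2 = 7.97×10^-8
D = 0.66·(6.26×10^-9 + 7.97×10^-8)^0.04 = 0.3443 m = 344 mm
Check: V = 2.13 m/s, Re = 4.91×10^5, f = 0.01347, h_f = 19.5 m ≈ 20.7 m ✓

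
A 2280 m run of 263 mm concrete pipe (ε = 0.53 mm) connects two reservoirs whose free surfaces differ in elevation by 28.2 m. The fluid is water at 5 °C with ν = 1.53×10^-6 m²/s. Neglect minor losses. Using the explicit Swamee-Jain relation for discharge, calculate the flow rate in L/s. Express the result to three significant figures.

Swamee-Jain (Type II): Q = -0.965·√(gD⁵h_f/L)·ln[ε/(3.7D) + √(3.17ν²L/(gD³h_f))]
√(gD⁵h_f/L) = √(9.81·0.263⁵·28.2/2280) = 0.01236
ε/(3.7D) = 5.45×10^-4; √(3.17ν²L/(gD³h_f)) = 5.80×10^-5
Q = -0.965·0.01236·ln(6.026×10^-4) = 0.08840 m³/s
Check: V = 1.63 m/s, Re = 2.80×10^5, f = 0.02426, h_f = 28.4 m ≈ 28.2 m ✓

Q ≈ 88.4 L/s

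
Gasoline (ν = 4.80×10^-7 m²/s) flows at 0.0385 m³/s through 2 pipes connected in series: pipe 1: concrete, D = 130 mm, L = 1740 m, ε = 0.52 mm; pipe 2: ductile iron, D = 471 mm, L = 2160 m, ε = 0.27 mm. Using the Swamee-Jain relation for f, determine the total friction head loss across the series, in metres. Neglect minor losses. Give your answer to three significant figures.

Pipe 1: V = 2.901 m/s, Re = 7.86×10^5, ε/D = 0.00400, f = 0.02863, h_1 = f(L/D)V²/2g = 164.3 m
Pipe 2: V = 0.2210 m/s, Re = 2.17×10^5, ε/D = 5.73×10^-4, f = 0.01918, h_2 = f(L/D)V²/2g = 0.2189 m
Series → Q common, losses add: H = Σh = 164.6 m

H ≈ 165 m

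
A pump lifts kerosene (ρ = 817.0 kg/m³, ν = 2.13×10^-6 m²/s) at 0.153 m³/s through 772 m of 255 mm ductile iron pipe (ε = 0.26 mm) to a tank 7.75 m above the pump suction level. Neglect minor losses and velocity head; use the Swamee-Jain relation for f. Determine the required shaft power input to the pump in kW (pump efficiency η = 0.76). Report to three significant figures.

V = 4Q/(πD²) = 2.996 m/s; Re = 3.59×10^5; ε/D = 0.00102; f = 0.02067
h_f = f(L/D)V²/2g = 28.63 m
Total head H = z + h_f = 7.75 + 28.63 = 36.38 m
P_hyd = ρgQH = 817.0·9.81·0.153·36.38 = 44.61 kW
P_shaft = P_hyd/η = 44.61/0.76 = 58.70 kW

P_shaft ≈ 58.7 kW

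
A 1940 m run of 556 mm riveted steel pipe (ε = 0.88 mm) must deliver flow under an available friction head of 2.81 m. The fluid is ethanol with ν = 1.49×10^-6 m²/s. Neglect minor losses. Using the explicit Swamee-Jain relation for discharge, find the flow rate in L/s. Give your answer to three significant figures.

Q ≈ 203 L/s

Swamee-Jain (Type II): Q = -0.965·√(gD⁵h_f/L)·ln[ε/(3.7D) + √(3.17ν²L/(gD³h_f))]
√(gD⁵h_f/L) = √(9.81·0.556⁵·2.81/1940) = 0.02748
ε/(3.7D) = 4.28×10^-4; √(3.17ν²L/(gD³h_f)) = 5.37×10^-5
Q = -0.965·0.02748·ln(4.814×10^-4) = 0.2025 m³/s
Check: V = 0.834 m/s, Re = 3.11×10^5, f = 0.02286, h_f = 2.83 m ≈ 2.81 m ✓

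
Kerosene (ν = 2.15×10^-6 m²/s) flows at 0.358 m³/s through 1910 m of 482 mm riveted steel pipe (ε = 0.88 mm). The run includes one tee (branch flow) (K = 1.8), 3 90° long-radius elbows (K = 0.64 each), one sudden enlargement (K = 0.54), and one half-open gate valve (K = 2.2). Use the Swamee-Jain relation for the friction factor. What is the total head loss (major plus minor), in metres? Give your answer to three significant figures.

V = 4Q/(πD²) = 1.962 m/s; V²/2g = 0.1962 m
Re = 4.40×10^5, ε/D = 0.00183 → f = 0.02343 (Swamee-Jain)
Major: h_f = f(L/D)·V²/2g = 0.02343·3963·0.1962 = 18.22 m
Minor: ΣK = 6.46; h_m = ΣK·V²/2g = 1.267 m
Total H_L = 18.22 + 1.267 = 19.48 m

H_L ≈ 19.5 m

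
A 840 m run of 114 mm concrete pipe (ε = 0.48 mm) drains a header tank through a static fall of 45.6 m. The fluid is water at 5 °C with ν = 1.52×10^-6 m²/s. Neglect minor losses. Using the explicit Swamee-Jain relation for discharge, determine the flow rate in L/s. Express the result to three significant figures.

Q ≈ 20.7 L/s

Swamee-Jain (Type II): Q = -0.965·√(gD⁵h_f/L)·ln[ε/(3.7D) + √(3.17ν²L/(gD³h_f))]
√(gD⁵h_f/L) = √(9.81·0.114⁵·45.6/840) = 0.003202
ε/(3.7D) = 0.00114; √(3.17ν²L/(gD³h_f)) = 9.63×10^-5
Q = -0.965·0.003202·ln(0.001234) = 0.02069 m³/s
Check: V = 2.03 m/s, Re = 1.52×10^5, f = 0.02975, h_f = 45.9 m ≈ 45.6 m ✓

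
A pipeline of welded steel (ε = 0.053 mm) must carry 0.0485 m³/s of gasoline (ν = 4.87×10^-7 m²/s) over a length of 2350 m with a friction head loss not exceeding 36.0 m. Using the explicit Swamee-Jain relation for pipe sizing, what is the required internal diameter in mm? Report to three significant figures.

Swamee-Jain (Type III): D = 0.66·[ε^1.25·(LQ²/(gh_f))^4.75 + ν·Q^9.4·(L/(gh_f))^5.2]^0.04
LQ²/(gh_f) = 0.01565; L/(gh_f) = 6.654
Term 1 = ε^1.25·(…)^4.75 = 1.20×10^-14; Term 2 = ν·Q^9.4·(…)^5.2 = 4.11×10^-15
D = 0.66·(1.20×10^-14 + 4.11×10^-15)^0.04 = 0.1853 m = 185 mm
Check: V = 1.80 m/s, Re = 6.84×10^5, f = 0.01594, h_f = 33.3 m ≈ 36.0 m ✓

D ≈ 185 mm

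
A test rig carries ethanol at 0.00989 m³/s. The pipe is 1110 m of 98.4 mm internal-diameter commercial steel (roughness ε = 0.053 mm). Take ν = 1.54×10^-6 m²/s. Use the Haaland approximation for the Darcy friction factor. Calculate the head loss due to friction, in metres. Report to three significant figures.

h_f ≈ 20.1 m

V = 4Q/(πD²) = 4·0.00989/(π·0.0984²) = 1.301 m/s
Re = VD/ν = 1.301·0.0984/1.54×10^-6 = 8.31×10^4 → turbulent
ε/D = 0.053/98.4 = 5.39×10^-4
Haaland: f = 0.02072
h_f = f(L/D)V²/(2g) = 0.02072·(1110/0.0984)·1.301²/(2·9.81) = 20.15 m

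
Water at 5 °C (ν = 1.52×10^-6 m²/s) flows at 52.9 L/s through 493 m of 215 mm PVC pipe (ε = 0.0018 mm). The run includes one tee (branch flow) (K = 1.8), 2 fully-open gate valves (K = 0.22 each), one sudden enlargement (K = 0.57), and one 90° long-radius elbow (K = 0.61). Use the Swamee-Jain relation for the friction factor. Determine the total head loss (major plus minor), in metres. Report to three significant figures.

H_L ≈ 4.22 m

V = 4Q/(πD²) = 1.457 m/s; V²/2g = 0.1082 m
Re = 2.06×10^5, ε/D = 8.37×10^-6 → f = 0.01552 (Swamee-Jain)
Major: h_f = f(L/D)·V²/2g = 0.01552·2293·0.1082 = 3.851 m
Minor: ΣK = 3.42; h_m = ΣK·V²/2g = 0.3701 m
Total H_L = 3.851 + 0.3701 = 4.221 m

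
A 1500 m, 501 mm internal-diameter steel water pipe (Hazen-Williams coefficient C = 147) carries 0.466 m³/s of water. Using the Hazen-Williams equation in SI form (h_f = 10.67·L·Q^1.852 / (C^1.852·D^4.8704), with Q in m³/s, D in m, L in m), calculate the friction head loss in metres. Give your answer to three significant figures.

h_f ≈ 10.9 m

h_f = 10.67·1500·0.466^1.852 / (147^1.852·0.501^4.8704) = 10.92 m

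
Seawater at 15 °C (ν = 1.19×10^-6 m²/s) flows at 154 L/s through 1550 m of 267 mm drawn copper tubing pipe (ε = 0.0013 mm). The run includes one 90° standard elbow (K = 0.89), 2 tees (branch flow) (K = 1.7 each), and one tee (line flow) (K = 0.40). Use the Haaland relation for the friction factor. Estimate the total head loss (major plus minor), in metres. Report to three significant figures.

H_L ≈ 30.1 m

V = 4Q/(πD²) = 2.750 m/s; V²/2g = 0.3856 m
Re = 6.17×10^5, ε/D = 4.87×10^-6 → f = 0.01265 (Haaland)
Major: h_f = f(L/D)·V²/2g = 0.01265·5805·0.3856 = 28.31 m
Minor: ΣK = 4.69; h_m = ΣK·V²/2g = 1.808 m
Total H_L = 28.31 + 1.808 = 30.12 m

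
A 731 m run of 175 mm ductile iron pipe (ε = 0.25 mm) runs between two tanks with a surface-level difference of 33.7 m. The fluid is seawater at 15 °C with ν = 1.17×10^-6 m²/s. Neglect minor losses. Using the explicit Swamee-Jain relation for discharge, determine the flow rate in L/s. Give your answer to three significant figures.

Q ≈ 64.5 L/s

Swamee-Jain (Type II): Q = -0.965·√(gD⁵h_f/L)·ln[ε/(3.7D) + √(3.17ν²L/(gD³h_f))]
√(gD⁵h_f/L) = √(9.81·0.175⁵·33.7/731) = 0.008616
ε/(3.7D) = 3.86×10^-4; √(3.17ν²L/(gD³h_f)) = 4.23×10^-5
Q = -0.965·0.008616·ln(4.284×10^-4) = 0.06448 m³/s
Check: V = 2.68 m/s, Re = 4.01×10^5, f = 0.02217, h_f = 33.9 m ≈ 33.7 m ✓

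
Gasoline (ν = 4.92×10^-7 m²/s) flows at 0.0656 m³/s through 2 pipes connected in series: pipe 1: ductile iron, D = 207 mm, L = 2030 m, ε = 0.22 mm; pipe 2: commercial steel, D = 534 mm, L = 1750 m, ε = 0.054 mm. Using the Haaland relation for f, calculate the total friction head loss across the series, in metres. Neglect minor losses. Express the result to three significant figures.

H ≈ 38.7 m

Pipe 1: V = 1.949 m/s, Re = 8.20×10^5, ε/D = 0.00106, f = 0.02028, h_1 = f(L/D)V²/2g = 38.51 m
Pipe 2: V = 0.2929 m/s, Re = 3.18×10^5, ε/D = 1.01×10^-4, f = 0.01512, h_2 = f(L/D)V²/2g = 0.2166 m
Series → Q common, losses add: H = Σh = 38.73 m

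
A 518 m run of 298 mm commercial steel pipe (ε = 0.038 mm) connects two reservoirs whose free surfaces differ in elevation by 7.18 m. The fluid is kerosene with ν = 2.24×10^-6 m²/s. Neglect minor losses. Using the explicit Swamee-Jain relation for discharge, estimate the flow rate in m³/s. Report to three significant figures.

Q ≈ 0.159 m³/s

Swamee-Jain (Type II): Q = -0.965·√(gD⁵h_f/L)·ln[ε/(3.7D) + √(3.17ν²L/(gD³h_f))]
√(gD⁵h_f/L) = √(9.81·0.298⁵·7.18/518) = 0.01788
ε/(3.7D) = 3.45×10^-5; √(3.17ν²L/(gD³h_f)) = 6.65×10^-5
Q = -0.965·0.01788·ln(1.009×10^-4) = 0.1587 m³/s
Check: V = 2.28 m/s, Re = 3.03×10^5, f = 0.01567, h_f = 7.19 m ≈ 7.18 m ✓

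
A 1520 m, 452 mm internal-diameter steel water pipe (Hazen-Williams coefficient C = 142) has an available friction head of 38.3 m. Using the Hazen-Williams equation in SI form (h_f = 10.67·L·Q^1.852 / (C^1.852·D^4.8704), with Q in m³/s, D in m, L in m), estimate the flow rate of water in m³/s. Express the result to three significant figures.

Q ≈ 0.671 m³/s

Rearranging: Q = [h_f·C^1.852·D^4.8704 / (10.67·L)]^(1/1.852)
Q = [38.3·142^1.852·0.452^4.8704 / (10.67·1520)]^0.540 = 0.6714 m³/s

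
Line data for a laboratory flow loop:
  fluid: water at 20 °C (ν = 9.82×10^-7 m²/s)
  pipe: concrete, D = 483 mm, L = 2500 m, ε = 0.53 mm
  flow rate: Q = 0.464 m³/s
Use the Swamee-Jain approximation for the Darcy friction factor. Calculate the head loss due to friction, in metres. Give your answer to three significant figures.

V = 4Q/(πD²) = 4·0.464/(π·0.483²) = 2.532 m/s
Re = VD/ν = 2.532·0.483/9.82×10^-7 = 1.25×10^6 → turbulent
ε/D = 0.53/483 = 0.00110
Swamee-Jain: f = 0.02039
h_f = f(L/D)V²/(2g) = 0.02039·(2500/0.483)·2.532²/(2·9.81) = 34.50 m

h_f ≈ 34.5 m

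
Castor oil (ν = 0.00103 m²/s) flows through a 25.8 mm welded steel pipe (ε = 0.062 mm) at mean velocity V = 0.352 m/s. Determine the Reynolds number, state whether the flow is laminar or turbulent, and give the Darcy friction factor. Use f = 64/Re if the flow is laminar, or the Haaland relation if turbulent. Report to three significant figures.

Re = VD/ν = 0.3520·0.0258/0.00103 = 8.82
Re < 2300 → laminar → f = 64/Re = 7.259

Re ≈ 8.82; laminar; f = 64/Re ≈ 7.26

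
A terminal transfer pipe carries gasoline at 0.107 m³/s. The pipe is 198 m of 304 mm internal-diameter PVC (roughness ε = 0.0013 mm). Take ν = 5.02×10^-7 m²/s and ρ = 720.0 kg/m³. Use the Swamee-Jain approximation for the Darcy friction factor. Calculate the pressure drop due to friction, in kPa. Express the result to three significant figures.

V = 4Q/(πD²) = 4·0.107/(π·0.304²) = 1.474 m/s
Re = VD/ν = 1.474·0.304/5.02×10^-7 = 8.93×10^5 → turbulent
ε/D = 0.0013/304 = 4.28×10^-6
Swamee-Jain: f = 0.01193
h_f = f(L/D)V²/(2g) = 0.01193·(198/0.304)·1.474²/(2·9.81) = 0.8608 m
Δp = ρg·h_f = 720.0·9.81·0.8608 = 6.080 kPa

Δp ≈ 6.08 kPa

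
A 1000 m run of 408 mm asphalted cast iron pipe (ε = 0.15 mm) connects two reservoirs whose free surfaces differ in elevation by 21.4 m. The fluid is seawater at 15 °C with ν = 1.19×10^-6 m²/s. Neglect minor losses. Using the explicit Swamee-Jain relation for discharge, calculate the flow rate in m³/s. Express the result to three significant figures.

Q ≈ 0.426 m³/s

Swamee-Jain (Type II): Q = -0.965·√(gD⁵h_f/L)·ln[ε/(3.7D) + √(3.17ν²L/(gD³h_f))]
√(gD⁵h_f/L) = √(9.81·0.408⁵·21.4/1000) = 0.04872
ε/(3.7D) = 9.94×10^-5; √(3.17ν²L/(gD³h_f)) = 1.77×10^-5
Q = -0.965·0.04872·ln(1.171×10^-4) = 0.4256 m³/s
Check: V = 3.26 m/s, Re = 1.12×10^6, f = 0.01626, h_f = 21.5 m ≈ 21.4 m ✓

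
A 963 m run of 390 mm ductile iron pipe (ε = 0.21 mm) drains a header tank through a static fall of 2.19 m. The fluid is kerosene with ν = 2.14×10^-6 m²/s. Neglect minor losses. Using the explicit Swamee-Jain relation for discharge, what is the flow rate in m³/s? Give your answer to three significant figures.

Q ≈ 0.114 m³/s

Swamee-Jain (Type II): Q = -0.965·√(gD⁵h_f/L)·ln[ε/(3.7D) + √(3.17ν²L/(gD³h_f))]
√(gD⁵h_f/L) = √(9.81·0.390⁵·2.19/963) = 0.01419
ε/(3.7D) = 1.46×10^-4; √(3.17ν²L/(gD³h_f)) = 1.05×10^-4
Q = -0.965·0.01419·ln(2.503×10^-4) = 0.1135 m³/s
Check: V = 0.950 m/s, Re = 1.73×10^5, f = 0.01938, h_f = 2.20 m ≈ 2.19 m ✓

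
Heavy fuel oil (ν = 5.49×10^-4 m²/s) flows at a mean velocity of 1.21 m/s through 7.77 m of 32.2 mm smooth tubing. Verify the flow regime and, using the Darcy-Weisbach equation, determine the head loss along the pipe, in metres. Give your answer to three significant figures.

Re = VD/ν = 1.21·0.03220/5.49×10^-4 = 71.0 → laminar (Re < 2300)
f = 64/Re = 0.9018
h_f = f(L/D)V²/(2g) = 0.9018·(7.77/0.03220)·1.21²/(2·9.81) = 16.24 m

h_f ≈ 16.2 m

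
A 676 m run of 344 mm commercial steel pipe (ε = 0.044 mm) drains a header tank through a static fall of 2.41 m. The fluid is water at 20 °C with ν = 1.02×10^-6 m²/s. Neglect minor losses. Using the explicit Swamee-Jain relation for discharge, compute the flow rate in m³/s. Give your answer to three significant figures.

Q ≈ 0.118 m³/s

Swamee-Jain (Type II): Q = -0.965·√(gD⁵h_f/L)·ln[ε/(3.7D) + √(3.17ν²L/(gD³h_f))]
√(gD⁵h_f/L) = √(9.81·0.344⁵·2.41/676) = 0.01298
ε/(3.7D) = 3.46×10^-5; √(3.17ν²L/(gD³h_f)) = 4.81×10^-5
Q = -0.965·0.01298·ln(8.270×10^-5) = 0.1177 m³/s
Check: V = 1.27 m/s, Re = 4.27×10^5, f = 0.01504, h_f = 2.42 m ≈ 2.41 m ✓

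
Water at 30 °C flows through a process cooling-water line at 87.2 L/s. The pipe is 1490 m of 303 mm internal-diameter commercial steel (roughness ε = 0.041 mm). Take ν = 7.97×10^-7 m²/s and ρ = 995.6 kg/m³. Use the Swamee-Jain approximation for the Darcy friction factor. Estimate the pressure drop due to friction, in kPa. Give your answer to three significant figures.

Δp ≈ 53.7 kPa

V = 4Q/(πD²) = 4·0.0872/(π·0.303²) = 1.209 m/s
Re = VD/ν = 1.209·0.303/7.97×10^-7 = 4.60×10^5 → turbulent
ε/D = 0.041/303 = 1.35×10^-4
Swamee-Jain: f = 0.01499
h_f = f(L/D)V²/(2g) = 0.01499·(1490/0.303)·1.209²/(2·9.81) = 5.496 m
Δp = ρg·h_f = 995.6·9.81·5.496 = 53.68 kPa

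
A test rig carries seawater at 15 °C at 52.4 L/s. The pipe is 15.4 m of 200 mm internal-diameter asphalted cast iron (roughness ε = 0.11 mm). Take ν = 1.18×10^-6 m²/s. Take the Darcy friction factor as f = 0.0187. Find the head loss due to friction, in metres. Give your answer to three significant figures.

V = 4Q/(πD²) = 4·0.0524/(π·0.200²) = 1.668 m/s
h_f = f(L/D)V²/(2g) = 0.01870·(15.4/0.200)·1.668²/(2·9.81) = 0.2042 m

h_f ≈ 0.204 m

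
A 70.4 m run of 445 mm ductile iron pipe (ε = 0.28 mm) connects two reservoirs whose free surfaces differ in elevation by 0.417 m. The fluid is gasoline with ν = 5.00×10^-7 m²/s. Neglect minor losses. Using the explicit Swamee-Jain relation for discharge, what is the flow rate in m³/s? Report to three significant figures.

Q ≈ 0.265 m³/s

Swamee-Jain (Type II): Q = -0.965·√(gD⁵h_f/L)·ln[ε/(3.7D) + √(3.17ν²L/(gD³h_f))]
√(gD⁵h_f/L) = √(9.81·0.445⁵·0.417/70.4) = 0.03184
ε/(3.7D) = 1.70×10^-4; √(3.17ν²L/(gD³h_f)) = 1.24×10^-5
Q = -0.965·0.03184·ln(1.825×10^-4) = 0.2645 m³/s
Check: V = 1.70 m/s, Re = 1.51×10^6, f = 0.01796, h_f = 0.419 m ≈ 0.417 m ✓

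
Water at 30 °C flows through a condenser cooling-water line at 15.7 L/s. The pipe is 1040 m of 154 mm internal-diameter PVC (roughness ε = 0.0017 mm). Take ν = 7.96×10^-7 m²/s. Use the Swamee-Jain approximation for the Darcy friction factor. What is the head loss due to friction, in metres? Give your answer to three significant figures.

V = 4Q/(πD²) = 4·0.0157/(π·0.154²) = 0.8429 m/s
Re = VD/ν = 0.8429·0.154/7.96×10^-7 = 1.63×10^5 → turbulent
ε/D = 0.0017/154 = 1.10×10^-5
Swamee-Jain: f = 0.01626
h_f = f(L/D)V²/(2g) = 0.01626·(1040/0.154)·0.8429²/(2·9.81) = 3.976 m

h_f ≈ 3.98 m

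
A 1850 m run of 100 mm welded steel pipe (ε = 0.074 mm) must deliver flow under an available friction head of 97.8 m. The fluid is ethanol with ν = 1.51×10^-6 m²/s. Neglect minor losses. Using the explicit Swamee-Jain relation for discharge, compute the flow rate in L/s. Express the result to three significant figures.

Swamee-Jain (Type II): Q = -0.965·√(gD⁵h_f/L)·ln[ε/(3.7D) + √(3.17ν²L/(gD³h_f))]
√(gD⁵h_f/L) = √(9.81·0.100⁵·97.8/1850) = 0.002277
ε/(3.7D) = 2.00×10^-4; √(3.17ν²L/(gD³h_f)) = 1.18×10^-4
Q = -0.965·0.002277·ln(3.181×10^-4) = 0.01770 m³/s
Check: V = 2.25 m/s, Re = 1.49×10^5, f = 0.02057, h_f = 98.5 m ≈ 97.8 m ✓

Q ≈ 17.7 L/s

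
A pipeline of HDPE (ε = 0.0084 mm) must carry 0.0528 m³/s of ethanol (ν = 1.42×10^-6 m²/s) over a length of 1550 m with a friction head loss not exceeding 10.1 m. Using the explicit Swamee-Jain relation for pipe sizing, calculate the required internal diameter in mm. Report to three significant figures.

D ≈ 226 mm

Swamee-Jain (Type III): D = 0.66·[ε^1.25·(LQ²/(gh_f))^4.75 + ν·Q^9.4·(L/(gh_f))^5.2]^0.04
LQ²/(gh_f) = 0.04361; L/(gh_f) = 15.64
Term 1 = ε^1.25·(…)^4.75 = 1.56×10^-13; Term 2 = ν·Q^9.4·(…)^5.2 = 2.27×10^-12
D = 0.66·(1.56×10^-13 + 2.27×10^-12)^0.04 = 0.2264 m = 226 mm
Check: V = 1.31 m/s, Re = 2.09×10^5, f = 0.01574, h_f = 9.44 m ≈ 10.1 m ✓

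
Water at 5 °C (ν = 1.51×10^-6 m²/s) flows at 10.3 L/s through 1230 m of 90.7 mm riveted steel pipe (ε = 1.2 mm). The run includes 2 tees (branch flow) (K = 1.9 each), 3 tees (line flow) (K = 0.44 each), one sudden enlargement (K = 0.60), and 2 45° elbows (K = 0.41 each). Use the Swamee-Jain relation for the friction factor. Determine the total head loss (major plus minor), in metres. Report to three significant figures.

H_L ≈ 75.6 m

V = 4Q/(πD²) = 1.594 m/s; V²/2g = 0.1295 m
Re = 9.58×10^4, ε/D = 0.0132 → f = 0.04254 (Swamee-Jain)
Major: h_f = f(L/D)·V²/2g = 0.04254·13561·0.1295 = 74.72 m
Minor: ΣK = 6.54; h_m = ΣK·V²/2g = 0.8471 m
Total H_L = 74.72 + 0.8471 = 75.57 m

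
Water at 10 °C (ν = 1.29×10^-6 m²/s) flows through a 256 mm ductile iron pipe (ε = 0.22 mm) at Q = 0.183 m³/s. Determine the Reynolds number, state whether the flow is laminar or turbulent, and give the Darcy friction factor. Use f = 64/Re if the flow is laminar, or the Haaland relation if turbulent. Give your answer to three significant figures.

Re ≈ 7.06×10^5; turbulent; f ≈ 0.0194

V = 4Q/(πD²) = 3.555 m/s
Re = VD/ν = 3.555·0.256/1.29×10^-6 = 7.06×10^5
Re > 4000 → turbulent; ε/D = 8.59×10^-4
Haaland: f = 0.01939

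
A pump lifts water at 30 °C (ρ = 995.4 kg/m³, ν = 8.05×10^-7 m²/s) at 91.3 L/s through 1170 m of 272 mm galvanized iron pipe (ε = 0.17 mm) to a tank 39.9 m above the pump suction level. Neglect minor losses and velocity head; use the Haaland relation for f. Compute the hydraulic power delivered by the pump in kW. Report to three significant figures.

V = 4Q/(πD²) = 1.571 m/s; Re = 5.31×10^5; ε/D = 6.25×10^-4; f = 0.01829
h_f = f(L/D)V²/2g = 9.899 m
Total head H = z + h_f = 39.9 + 9.899 = 49.80 m
P_hyd = ρgQH = 995.4·9.81·0.0913·49.80 = 44.40 kW

P_hyd ≈ 44.4 kW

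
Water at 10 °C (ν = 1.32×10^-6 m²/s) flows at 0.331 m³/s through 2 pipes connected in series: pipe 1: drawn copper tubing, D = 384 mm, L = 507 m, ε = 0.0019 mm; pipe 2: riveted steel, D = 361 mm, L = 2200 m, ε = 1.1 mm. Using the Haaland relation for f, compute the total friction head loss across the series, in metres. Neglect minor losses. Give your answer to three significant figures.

Pipe 1: V = 2.858 m/s, Re = 8.31×10^5, ε/D = 4.95×10^-6, f = 0.01203, h_1 = f(L/D)V²/2g = 6.612 m
Pipe 2: V = 3.234 m/s, Re = 8.84×10^5, ε/D = 0.00305, f = 0.02647, h_2 = f(L/D)V²/2g = 85.98 m
Series → Q common, losses add: H = Σh = 92.60 m

H ≈ 92.6 m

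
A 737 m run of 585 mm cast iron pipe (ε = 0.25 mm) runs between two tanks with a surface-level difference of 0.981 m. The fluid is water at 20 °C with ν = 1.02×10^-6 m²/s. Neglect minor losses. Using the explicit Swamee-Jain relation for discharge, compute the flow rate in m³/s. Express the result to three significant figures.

Swamee-Jain (Type II): Q = -0.965·√(gD⁵h_f/L)·ln[ε/(3.7D) + √(3.17ν²L/(gD³h_f))]
√(gD⁵h_f/L) = √(9.81·0.585⁵·0.981/737) = 0.02991
ε/(3.7D) = 1.16×10^-4; √(3.17ν²L/(gD³h_f)) = 3.55×10^-5
Q = -0.965·0.02991·ln(1.510×10^-4) = 0.2539 m³/s
Check: V = 0.945 m/s, Re = 5.42×10^5, f = 0.01723, h_f = 0.988 m ≈ 0.981 m ✓

Q ≈ 0.254 m³/s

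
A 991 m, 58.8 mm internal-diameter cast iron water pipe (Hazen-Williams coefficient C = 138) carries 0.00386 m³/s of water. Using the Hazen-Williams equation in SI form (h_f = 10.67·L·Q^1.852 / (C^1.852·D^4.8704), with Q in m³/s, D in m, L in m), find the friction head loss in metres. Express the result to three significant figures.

h_f ≈ 38.5 m

h_f = 10.67·991·0.00386^1.852 / (138^1.852·0.0588^4.8704) = 38.47 m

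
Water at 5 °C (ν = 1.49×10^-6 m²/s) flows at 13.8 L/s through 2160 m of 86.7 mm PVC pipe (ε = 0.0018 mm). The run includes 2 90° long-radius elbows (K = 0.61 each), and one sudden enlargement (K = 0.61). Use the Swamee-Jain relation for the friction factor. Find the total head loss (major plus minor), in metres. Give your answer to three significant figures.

H_L ≈ 118 m

V = 4Q/(πD²) = 2.337 m/s; V²/2g = 0.2785 m
Re = 1.36×10^5, ε/D = 2.08×10^-5 → f = 0.01692 (Swamee-Jain)
Major: h_f = f(L/D)·V²/2g = 0.01692·24913·0.2785 = 117.4 m
Minor: ΣK = 1.83; h_m = ΣK·V²/2g = 0.5096 m
Total H_L = 117.4 + 0.5096 = 117.9 m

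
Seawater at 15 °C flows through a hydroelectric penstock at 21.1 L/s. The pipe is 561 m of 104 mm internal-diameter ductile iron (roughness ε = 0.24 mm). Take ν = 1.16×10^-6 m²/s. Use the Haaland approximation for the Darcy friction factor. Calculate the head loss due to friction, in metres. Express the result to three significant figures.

V = 4Q/(πD²) = 4·0.0211/(π·0.104²) = 2.484 m/s
Re = VD/ν = 2.484·0.104/1.16×10^-6 = 2.23×10^5 → turbulent
ε/D = 0.24/104 = 0.00231
Haaland: f = 0.02503
h_f = f(L/D)V²/(2g) = 0.02503·(561/0.104)·2.484²/(2·9.81) = 42.46 m

h_f ≈ 42.5 m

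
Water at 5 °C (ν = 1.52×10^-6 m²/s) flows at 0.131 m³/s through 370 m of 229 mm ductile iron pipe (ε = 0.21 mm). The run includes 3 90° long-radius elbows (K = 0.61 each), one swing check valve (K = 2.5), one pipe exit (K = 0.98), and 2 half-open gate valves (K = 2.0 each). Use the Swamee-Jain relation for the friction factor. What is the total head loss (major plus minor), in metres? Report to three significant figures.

V = 4Q/(πD²) = 3.181 m/s; V²/2g = 0.5156 m
Re = 4.79×10^5, ε/D = 9.17×10^-4 → f = 0.02001 (Swamee-Jain)
Major: h_f = f(L/D)·V²/2g = 0.02001·1616·0.5156 = 16.67 m
Minor: ΣK = 9.31; h_m = ΣK·V²/2g = 4.800 m
Total H_L = 16.67 + 4.800 = 21.47 m

H_L ≈ 21.5 m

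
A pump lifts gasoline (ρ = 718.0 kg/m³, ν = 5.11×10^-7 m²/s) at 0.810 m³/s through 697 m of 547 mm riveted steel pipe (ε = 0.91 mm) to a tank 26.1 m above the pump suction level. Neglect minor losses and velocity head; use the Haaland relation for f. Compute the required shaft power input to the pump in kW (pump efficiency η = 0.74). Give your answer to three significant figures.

V = 4Q/(πD²) = 3.447 m/s; Re = 3.69×10^6; ε/D = 0.00166; f = 0.02241
h_f = f(L/D)V²/2g = 17.29 m
Total head H = z + h_f = 26.1 + 17.29 = 43.39 m
P_hyd = ρgQH = 718.0·9.81·0.810·43.39 = 247.6 kW
P_shaft = P_hyd/η = 247.6/0.74 = 334.5 kW

P_shaft ≈ 335 kW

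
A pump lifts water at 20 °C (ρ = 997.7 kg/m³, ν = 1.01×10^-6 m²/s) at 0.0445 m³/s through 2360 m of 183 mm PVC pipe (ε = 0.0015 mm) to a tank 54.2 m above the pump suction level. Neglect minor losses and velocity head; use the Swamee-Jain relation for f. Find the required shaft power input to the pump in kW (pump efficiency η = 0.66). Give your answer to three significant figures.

V = 4Q/(πD²) = 1.692 m/s; Re = 3.07×10^5; ε/D = 8.20×10^-6; f = 0.01441
h_f = f(L/D)V²/2g = 27.12 m
Total head H = z + h_f = 54.2 + 27.12 = 81.32 m
P_hyd = ρgQH = 997.7·9.81·0.0445·81.32 = 35.42 kW
P_shaft = P_hyd/η = 35.42/0.66 = 53.66 kW

P_shaft ≈ 53.7 kW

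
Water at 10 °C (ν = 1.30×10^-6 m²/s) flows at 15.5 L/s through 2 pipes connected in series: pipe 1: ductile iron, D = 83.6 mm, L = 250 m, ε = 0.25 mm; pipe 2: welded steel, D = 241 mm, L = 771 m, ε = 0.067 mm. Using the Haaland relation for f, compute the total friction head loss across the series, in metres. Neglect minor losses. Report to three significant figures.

Pipe 1: V = 2.824 m/s, Re = 1.82×10^5, ε/D = 0.00299, f = 0.02686, h_1 = f(L/D)V²/2g = 32.64 m
Pipe 2: V = 0.3398 m/s, Re = 6.30×10^4, ε/D = 2.78×10^-4, f = 0.02064, h_2 = f(L/D)V²/2g = 0.3887 m
Series → Q common, losses add: H = Σh = 33.03 m

H ≈ 33.0 m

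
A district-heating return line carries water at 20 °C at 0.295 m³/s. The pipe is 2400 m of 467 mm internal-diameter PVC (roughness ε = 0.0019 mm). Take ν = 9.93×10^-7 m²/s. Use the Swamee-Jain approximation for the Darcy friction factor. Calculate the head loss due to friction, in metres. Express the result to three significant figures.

V = 4Q/(πD²) = 4·0.295/(π·0.467²) = 1.722 m/s
Re = VD/ν = 1.722·0.467/9.93×10^-7 = 8.10×10^5 → turbulent
ε/D = 0.0019/467 = 4.07×10^-6
Swamee-Jain: f = 0.01212
h_f = f(L/D)V²/(2g) = 0.01212·(2400/0.467)·1.722²/(2·9.81) = 9.416 m

h_f ≈ 9.42 m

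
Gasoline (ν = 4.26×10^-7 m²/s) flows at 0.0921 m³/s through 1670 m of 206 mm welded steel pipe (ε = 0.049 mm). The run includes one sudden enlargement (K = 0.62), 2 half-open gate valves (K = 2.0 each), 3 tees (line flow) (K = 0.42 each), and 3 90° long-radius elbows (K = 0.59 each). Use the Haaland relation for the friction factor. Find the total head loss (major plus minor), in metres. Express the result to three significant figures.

V = 4Q/(πD²) = 2.763 m/s; V²/2g = 0.3892 m
Re = 1.34×10^6, ε/D = 2.38×10^-4 → f = 0.01483 (Haaland)
Major: h_f = f(L/D)·V²/2g = 0.01483·8107·0.3892 = 46.79 m
Minor: ΣK = 7.65; h_m = ΣK·V²/2g = 2.977 m
Total H_L = 46.79 + 2.977 = 49.76 m

H_L ≈ 49.8 m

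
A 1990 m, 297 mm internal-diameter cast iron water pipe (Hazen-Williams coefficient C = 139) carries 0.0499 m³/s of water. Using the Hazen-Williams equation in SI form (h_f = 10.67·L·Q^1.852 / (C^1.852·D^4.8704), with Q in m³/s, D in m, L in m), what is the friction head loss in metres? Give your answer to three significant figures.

h_f ≈ 3.27 m

h_f = 10.67·1990·0.0499^1.852 / (139^1.852·0.297^4.8704) = 3.273 m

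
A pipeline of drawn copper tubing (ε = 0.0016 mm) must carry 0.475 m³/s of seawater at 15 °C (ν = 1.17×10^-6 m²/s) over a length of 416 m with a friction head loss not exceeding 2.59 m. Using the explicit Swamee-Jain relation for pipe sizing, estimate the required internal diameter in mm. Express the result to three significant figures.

Swamee-Jain (Type III): D = 0.66·[ε^1.25·(LQ²/(gh_f))^4.75 + ν·Q^9.4·(L/(gh_f))^5.2]^0.04
LQ²/(gh_f) = 3.694; L/(gh_f) = 16.37
Term 1 = ε^1.25·(…)^4.75 = 2.82×10^-5; Term 2 = ν·Q^9.4·(…)^5.2 = 0.00220
D = 0.66·(2.82×10^-5 + 0.00220)^0.04 = 0.5170 m = 517 mm
Check: V = 2.26 m/s, Re = 1.00×10^6, f = 0.01169, h_f = 2.45 m ≈ 2.59 m ✓

D ≈ 517 mm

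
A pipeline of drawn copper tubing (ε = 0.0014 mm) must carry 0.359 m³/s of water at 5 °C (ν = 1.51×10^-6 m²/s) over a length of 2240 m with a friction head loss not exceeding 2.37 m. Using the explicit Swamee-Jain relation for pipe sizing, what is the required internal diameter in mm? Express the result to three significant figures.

Swamee-Jain (Type III): D = 0.66·[ε^1.25·(LQ²/(gh_f))^4.75 + ν·Q^9.4·(L/(gh_f))^5.2]^0.04
LQ²/(gh_f) = 12.42; L/(gh_f) = 96.35
Term 1 = ε^1.25·(…)^4.75 = 0.00757; Term 2 = ν·Q^9.4·(…)^5.2 = 2.05
D = 0.66·(0.00757 + 2.05)^0.04 = 0.6794 m = 679 mm
Check: V = 0.990 m/s, Re = 4.46×10^5, f = 0.01340, h_f = 2.21 m ≈ 2.37 m ✓

D ≈ 679 mm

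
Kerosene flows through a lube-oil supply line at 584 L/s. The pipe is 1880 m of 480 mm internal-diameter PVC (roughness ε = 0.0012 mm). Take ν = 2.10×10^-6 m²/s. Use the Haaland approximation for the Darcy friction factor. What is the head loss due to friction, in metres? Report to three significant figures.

V = 4Q/(πD²) = 4·0.584/(π·0.480²) = 3.227 m/s
Re = VD/ν = 3.227·0.480/2.10×10^-6 = 7.38×10^5 → turbulent
ε/D = 0.0012/480 = 2.50×10^-6
Haaland: f = 0.01224
h_f = f(L/D)V²/(2g) = 0.01224·(1880/0.480)·3.227²/(2·9.81) = 25.44 m

h_f ≈ 25.4 m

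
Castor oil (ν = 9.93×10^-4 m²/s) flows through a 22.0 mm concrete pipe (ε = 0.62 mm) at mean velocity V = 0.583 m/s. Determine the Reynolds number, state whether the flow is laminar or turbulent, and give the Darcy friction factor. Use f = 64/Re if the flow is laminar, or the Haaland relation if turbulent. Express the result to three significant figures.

Re = VD/ν = 0.5830·0.0220/9.93×10^-4 = 12.9
Re < 2300 → laminar → f = 64/Re = 4.955

Re ≈ 12.9; laminar; f = 64/Re ≈ 4.95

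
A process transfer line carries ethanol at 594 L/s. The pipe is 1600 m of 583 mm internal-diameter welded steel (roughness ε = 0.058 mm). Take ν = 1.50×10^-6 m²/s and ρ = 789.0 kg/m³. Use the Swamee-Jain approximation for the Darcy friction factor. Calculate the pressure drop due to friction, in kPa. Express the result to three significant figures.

V = 4Q/(πD²) = 4·0.594/(π·0.583²) = 2.225 m/s
Re = VD/ν = 2.225·0.583/1.50×10^-6 = 8.65×10^5 → turbulent
ε/D = 0.058/583 = 9.95×10^-5
Swamee-Jain: f = 0.01367
h_f = f(L/D)V²/(2g) = 0.01367·(1600/0.583)·2.225²/(2·9.81) = 9.468 m
Δp = ρg·h_f = 789.0·9.81·9.468 = 73.29 kPa

Δp ≈ 73.3 kPa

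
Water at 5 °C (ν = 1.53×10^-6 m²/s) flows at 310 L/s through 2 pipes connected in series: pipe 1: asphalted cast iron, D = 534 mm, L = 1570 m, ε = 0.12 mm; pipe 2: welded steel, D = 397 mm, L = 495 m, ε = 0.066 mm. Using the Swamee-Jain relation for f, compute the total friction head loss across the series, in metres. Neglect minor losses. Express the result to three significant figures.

Pipe 1: V = 1.384 m/s, Re = 4.83×10^5, ε/D = 2.25×10^-4, f = 0.01578, h_1 = f(L/D)V²/2g = 4.531 m
Pipe 2: V = 2.504 m/s, Re = 6.50×10^5, ε/D = 1.66×10^-4, f = 0.01484, h_2 = f(L/D)V²/2g = 5.914 m
Series → Q common, losses add: H = Σh = 10.45 m

H ≈ 10.4 m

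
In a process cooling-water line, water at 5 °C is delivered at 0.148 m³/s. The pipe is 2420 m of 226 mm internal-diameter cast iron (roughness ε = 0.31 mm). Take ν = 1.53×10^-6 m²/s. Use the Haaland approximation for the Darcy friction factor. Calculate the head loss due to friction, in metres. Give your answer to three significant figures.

V = 4Q/(πD²) = 4·0.148/(π·0.226²) = 3.689 m/s
Re = VD/ν = 3.689·0.226/1.53×10^-6 = 5.45×10^5 → turbulent
ε/D = 0.31/226 = 0.00137
Haaland: f = 0.02167
h_f = f(L/D)V²/(2g) = 0.02167·(2420/0.226)·3.689²/(2·9.81) = 160.9 m

h_f ≈ 161 m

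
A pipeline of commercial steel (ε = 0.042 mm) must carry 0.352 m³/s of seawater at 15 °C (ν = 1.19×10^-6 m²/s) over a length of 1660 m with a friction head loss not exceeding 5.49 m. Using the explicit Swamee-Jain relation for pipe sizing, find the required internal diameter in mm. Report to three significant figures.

Swamee-Jain (Type III): D = 0.66·[ε^1.25·(LQ²/(gh_f))^4.75 + ν·Q^9.4·(L/(gh_f))^5.2]^0.04
LQ²/(gh_f) = 3.819; L/(gh_f) = 30.82
Term 1 = ε^1.25·(…)^4.75 = 0.00196; Term 2 = ν·Q^9.4·(…)^5.2 = 0.00359
D = 0.66·(0.00196 + 0.00359)^0.04 = 0.5362 m = 536 mm
Check: V = 1.56 m/s, Re = 7.02×10^5, f = 0.01365, h_f = 5.23 m ≈ 5.49 m ✓

D ≈ 536 mm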